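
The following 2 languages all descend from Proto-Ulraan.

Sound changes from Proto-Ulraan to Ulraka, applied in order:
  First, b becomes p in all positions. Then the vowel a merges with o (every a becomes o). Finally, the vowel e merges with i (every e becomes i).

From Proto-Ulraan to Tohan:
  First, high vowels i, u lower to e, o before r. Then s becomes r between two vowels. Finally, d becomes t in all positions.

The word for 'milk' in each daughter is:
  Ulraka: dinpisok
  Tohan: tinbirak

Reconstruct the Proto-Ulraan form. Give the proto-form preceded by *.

*dinbisak

Position 7: Ulraka has o, Tohan has a. Tohan preserves a here (none of its changes turn any other segment into a), so the proto-segment is *a.
Position 6: Ulraka has s, Tohan has r. Ulraka preserves s here (none of its changes turn any other segment into s), so the proto-segment is *s.
Position 1: Ulraka has d, Tohan has t. Ulraka preserves d here (none of its changes turn any other segment into d), so the proto-segment is *d.
This points to *dinbisak. Verify forward in each daughter:
Ulraka: *dinbisak
  dinbisak → dinpisak   [unconditioned shift]
  dinpisak → dinpisok   [vowel merger]
  dinpisok (rule 3 does not apply)
  giving Ulraka dinpisok.
Tohan: start from *dinbisak.
  rule 1: no change — dinbisak
  rule 2 (rhotacism): dinbisak → dinbirak
  rule 3 (unconditioned shift): dinbirak → tinbirak
  ⇒ Tohan tinbirak
*dinbisak is the unique common source.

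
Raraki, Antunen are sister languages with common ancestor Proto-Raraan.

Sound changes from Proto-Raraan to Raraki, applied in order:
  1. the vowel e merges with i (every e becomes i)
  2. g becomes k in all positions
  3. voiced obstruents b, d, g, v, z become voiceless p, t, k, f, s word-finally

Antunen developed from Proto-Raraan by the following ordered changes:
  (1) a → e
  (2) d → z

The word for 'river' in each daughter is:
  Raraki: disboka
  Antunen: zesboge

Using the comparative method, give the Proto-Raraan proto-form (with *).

*desboga

Position 7: Raraki has a, Antunen has e. Raraki preserves a here (none of its changes turn any other segment into a), so the proto-segment is *a.
Position 1: Raraki has d, Antunen has z. Raraki preserves d here (none of its changes turn any other segment into d), so the proto-segment is *d.
Position 2: Raraki has i, Antunen has e. Taking the neighbouring segments as reconstructed: Raraki i could go back to *e or *i; Antunen e could go back to *a or *e — the one source consistent with every daughter is *e.
Continuing position by position gives *desboga; check it forward:
Raraki: *desboga
  desboga → disboga   [vowel merger]
  disboga → disboka   [unconditioned shift]
  disboka (rule 3 does not apply)
  giving Raraki disboka.
Antunen: *desboga > desboge > zesboge  (by vowel merger, unconditioned shift)
Only *desboga yields all of Raraki disboka, Antunen zesboge.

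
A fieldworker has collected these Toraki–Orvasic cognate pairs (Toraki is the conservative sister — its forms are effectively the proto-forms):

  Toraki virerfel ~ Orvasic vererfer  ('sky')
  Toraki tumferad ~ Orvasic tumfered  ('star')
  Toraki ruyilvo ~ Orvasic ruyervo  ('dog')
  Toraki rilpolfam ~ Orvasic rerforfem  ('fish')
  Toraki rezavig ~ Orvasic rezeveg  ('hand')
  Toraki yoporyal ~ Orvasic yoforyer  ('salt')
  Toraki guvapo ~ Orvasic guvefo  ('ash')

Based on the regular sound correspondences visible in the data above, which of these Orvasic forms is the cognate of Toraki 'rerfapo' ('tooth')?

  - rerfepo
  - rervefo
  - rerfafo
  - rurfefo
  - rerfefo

guvapo ~ guvefo — Toraki a corresponds to Orvasic e after a consonant, before a labial obstruent.
yoporyal ~ yoforyer, guvapo ~ guvefo — Toraki p corresponds to Orvasic f between vowels (before a back vowel).
Applying these to Toraki 'rerfapo':
  rerfapo → rerfepo   (a→e after a consonant, before a labial obstruent)
  rerfepo → rerfefo   (p→f between vowels (before a back vowel))
So the Orvasic cognate is 'rerfefo'.

rerfefo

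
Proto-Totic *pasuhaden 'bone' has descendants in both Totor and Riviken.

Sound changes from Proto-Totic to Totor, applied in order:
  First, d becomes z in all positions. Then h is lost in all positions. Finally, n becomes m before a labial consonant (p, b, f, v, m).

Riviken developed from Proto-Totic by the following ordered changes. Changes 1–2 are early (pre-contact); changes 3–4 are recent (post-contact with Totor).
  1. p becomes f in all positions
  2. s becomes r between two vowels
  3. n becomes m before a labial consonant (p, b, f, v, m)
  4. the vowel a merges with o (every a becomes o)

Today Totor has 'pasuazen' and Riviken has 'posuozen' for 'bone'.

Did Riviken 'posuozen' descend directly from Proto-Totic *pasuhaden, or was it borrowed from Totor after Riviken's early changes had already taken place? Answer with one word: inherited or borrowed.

borrowed

If inherited, *pasuhaden would pass through all of Riviken's changes:
Riviken: start from *pasuhaden.
  rule 1 (unconditioned shift): pasuhaden → fasuhaden
  rule 2 (rhotacism): fasuhaden → faruhaden
  rule 3: no change — faruhaden
  rule 4 (vowel merger): faruhaden → foruhoden
  ⇒ Riviken foruhoden
If borrowed from Totor 'pasuazen' after the early changes, it would undergo only the recent ones:
  rule 3 (nasal place assimilation): no change (pasuazen)
  rule 4 (vowel merger): pasuazen → posuozen
  ⇒ as a loan: posuozen
Riviken 'posuozen' matches the loan outcome 'posuozen', not the inherited 'foruhoden' — it skipped the early Riviken changes, so it was borrowed from Totor.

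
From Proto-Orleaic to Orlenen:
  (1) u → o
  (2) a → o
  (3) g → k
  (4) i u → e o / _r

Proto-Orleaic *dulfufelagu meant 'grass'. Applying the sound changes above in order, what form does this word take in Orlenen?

dolfofeloko

Orlenen: *dulfufelagu > dolfofelago > dolfofelogo > dolfofeloko  (by vowel merger, vowel merger, unconditioned shift)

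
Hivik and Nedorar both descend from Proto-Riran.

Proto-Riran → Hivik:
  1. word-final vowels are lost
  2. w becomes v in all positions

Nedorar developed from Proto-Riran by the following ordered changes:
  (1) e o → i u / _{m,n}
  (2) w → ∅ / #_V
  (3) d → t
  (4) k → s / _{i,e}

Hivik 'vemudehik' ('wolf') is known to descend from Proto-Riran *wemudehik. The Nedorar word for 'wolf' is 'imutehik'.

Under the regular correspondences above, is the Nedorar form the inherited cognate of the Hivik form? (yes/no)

Derive the expected Nedorar reflex of *wemudehik:
Nedorar: *wemudehik > wimudehik > imudehik > imutehik  (by pre-nasal raising, glide loss, unconditioned shift)
Nedorar 'imutehik' matches the regular reflex exactly, so the pair is cognate.

yes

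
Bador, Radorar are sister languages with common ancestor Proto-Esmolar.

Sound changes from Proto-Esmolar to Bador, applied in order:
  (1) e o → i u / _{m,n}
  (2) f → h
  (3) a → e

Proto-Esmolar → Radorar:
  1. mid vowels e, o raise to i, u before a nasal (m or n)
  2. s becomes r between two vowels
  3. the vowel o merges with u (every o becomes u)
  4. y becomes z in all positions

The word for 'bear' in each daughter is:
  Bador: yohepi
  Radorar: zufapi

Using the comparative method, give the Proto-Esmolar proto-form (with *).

*yofapi

Position 3: Bador has h, Radorar has f. Radorar preserves f here (none of its changes turn any other segment into f), so the proto-segment is *f.
Position 1: Bador has y, Radorar has z. Bador preserves y here (none of its changes turn any other segment into y), so the proto-segment is *y.
Continuing position by position gives *yofapi; check it forward:
Bador: *yofapi > yohapi > yohepi  (by unconditioned shift, vowel merger)
Radorar: start from *yofapi.
  rule 1: no change — yofapi
  rule 2: no change — yofapi
  rule 3 (vowel merger): yofapi → yufapi
  rule 4 (unconditioned shift): yufapi → zufapi
  ⇒ Radorar zufapi
Only *yofapi yields all of Bador yohepi, Radorar zufapi.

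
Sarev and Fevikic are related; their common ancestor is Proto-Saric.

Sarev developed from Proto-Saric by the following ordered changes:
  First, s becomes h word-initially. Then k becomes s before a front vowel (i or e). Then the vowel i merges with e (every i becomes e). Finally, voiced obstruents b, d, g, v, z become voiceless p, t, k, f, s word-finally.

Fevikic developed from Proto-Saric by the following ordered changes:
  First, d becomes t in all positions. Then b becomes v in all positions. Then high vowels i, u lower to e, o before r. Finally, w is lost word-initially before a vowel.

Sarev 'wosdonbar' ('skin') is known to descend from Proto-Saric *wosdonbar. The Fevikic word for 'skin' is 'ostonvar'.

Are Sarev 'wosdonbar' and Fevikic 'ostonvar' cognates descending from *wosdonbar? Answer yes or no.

Derive the expected Fevikic reflex of *wosdonbar:
Fevikic: *wosdonbar
  wosdonbar → wostonbar   [unconditioned shift]
  wostonbar → wostonvar   [unconditioned shift]
  wostonvar (rule 3 does not apply)
  wostonvar → ostonvar   [glide loss]
  giving Fevikic ostonvar.
Fevikic 'ostonvar' matches the regular reflex exactly, so the pair is cognate.

yes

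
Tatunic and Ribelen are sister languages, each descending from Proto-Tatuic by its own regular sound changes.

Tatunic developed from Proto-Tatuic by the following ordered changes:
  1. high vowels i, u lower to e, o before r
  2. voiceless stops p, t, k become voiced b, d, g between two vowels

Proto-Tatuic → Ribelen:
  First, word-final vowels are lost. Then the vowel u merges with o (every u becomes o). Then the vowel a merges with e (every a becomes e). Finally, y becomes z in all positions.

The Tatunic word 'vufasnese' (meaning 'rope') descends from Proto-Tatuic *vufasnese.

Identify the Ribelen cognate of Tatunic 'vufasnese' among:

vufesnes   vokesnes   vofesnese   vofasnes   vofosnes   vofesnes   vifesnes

vofesnes

Ribelen: *vufasnese > vufasnes > vofasnes > vofesnes  (by apocope, vowel merger, vowel merger)
The other candidates each miss or misapply at least one Ribelen change.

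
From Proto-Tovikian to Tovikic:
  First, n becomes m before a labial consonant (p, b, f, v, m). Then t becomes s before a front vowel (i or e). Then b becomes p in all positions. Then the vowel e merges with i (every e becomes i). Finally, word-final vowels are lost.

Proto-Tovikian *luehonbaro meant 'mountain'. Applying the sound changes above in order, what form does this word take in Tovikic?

luihompar

Tovikic: *luehonbaro
  luehonbaro → luehombaro   [nasal place assimilation]
  luehombaro (rule 2 does not apply)
  luehombaro → luehomparo   [unconditioned shift]
  luehomparo → luihomparo   [vowel merger]
  luihomparo → luihompar   [apocope]
  giving Tovikic luihompar.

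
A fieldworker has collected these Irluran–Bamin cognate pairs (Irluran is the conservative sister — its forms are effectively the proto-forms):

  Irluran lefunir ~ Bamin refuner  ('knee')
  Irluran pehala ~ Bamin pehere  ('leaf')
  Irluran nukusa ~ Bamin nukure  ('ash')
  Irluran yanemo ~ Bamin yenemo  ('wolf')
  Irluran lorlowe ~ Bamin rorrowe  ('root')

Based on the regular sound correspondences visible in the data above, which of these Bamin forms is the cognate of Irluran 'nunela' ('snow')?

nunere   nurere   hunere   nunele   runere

pehala ~ pehere — Irluran l corresponds to Bamin r between vowels (before a back vowel).
pehala ~ pehere, nukusa ~ nukure — Irluran a corresponds to Bamin e word-finally.
Applying these to Irluran 'nunela':
  nunela → nunera   (l→r between vowels (before a back vowel))
  nunera → nunere   (a→e word-finally)
So the Bamin cognate is 'nunere'.

nunere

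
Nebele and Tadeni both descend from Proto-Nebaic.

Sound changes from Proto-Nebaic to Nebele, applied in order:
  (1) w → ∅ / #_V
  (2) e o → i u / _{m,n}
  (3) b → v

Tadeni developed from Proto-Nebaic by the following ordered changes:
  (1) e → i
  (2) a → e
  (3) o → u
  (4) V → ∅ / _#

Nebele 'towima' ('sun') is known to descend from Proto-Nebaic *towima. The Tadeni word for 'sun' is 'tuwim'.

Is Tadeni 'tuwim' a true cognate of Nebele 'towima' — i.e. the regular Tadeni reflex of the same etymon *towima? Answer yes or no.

yes

Derive the expected Tadeni reflex of *towima:
Tadeni: start from *towima.
  rule 1: no change — towima
  rule 2 (vowel merger): towima → towime
  rule 3 (vowel merger): towime → tuwime
  rule 4 (apocope): tuwime → tuwim
  ⇒ Tadeni tuwim
Tadeni 'tuwim' matches the regular reflex exactly, so the pair is cognate.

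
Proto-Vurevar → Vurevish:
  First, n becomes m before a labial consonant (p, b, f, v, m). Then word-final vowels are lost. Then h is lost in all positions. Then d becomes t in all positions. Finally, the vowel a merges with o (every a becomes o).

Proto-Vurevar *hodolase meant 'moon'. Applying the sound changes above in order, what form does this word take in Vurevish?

Vurevish: start from *hodolase.
  rule 1: no change — hodolase
  rule 2 (apocope): hodolase → hodolas
  rule 3 (h-loss): hodolas → odolas
  rule 4 (unconditioned shift): odolas → otolas
  rule 5 (vowel merger): otolas → otolos
  ⇒ Vurevish otolos

otolos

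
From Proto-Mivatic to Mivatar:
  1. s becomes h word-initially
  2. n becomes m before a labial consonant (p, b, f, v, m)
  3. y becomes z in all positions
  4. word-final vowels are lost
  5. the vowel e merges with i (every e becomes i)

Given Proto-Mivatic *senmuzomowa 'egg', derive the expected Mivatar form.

Mivatar: start from *senmuzomowa.
  rule 1 (debuccalisation): senmuzomowa → henmuzomowa
  rule 2 (nasal place assimilation): henmuzomowa → hemmuzomowa
  rule 3: no change — hemmuzomowa
  rule 4 (apocope): hemmuzomowa → hemmuzomow
  rule 5 (vowel merger): hemmuzomow → himmuzomow
  ⇒ Mivatar himmuzomow

himmuzomow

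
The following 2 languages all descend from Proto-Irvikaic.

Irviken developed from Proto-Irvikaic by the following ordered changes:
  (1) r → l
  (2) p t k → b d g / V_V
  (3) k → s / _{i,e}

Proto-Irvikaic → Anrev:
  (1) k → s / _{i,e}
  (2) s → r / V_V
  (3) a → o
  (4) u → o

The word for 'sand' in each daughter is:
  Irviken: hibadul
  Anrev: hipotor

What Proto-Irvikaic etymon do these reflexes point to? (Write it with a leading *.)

Position 6: Irviken has u, Anrev has o. Irviken preserves u here (none of its changes turn any other segment into u), so the proto-segment is *u.
Position 3: Irviken has b, Anrev has p. Anrev preserves p here (none of its changes turn any other segment into p), so the proto-segment is *p.
Position 4: Irviken has a, Anrev has o. Irviken preserves a here (none of its changes turn any other segment into a), so the proto-segment is *a.
This points to *hipatur. Verify forward in each daughter:
Irviken: *hipatur
  hipatur → hipatul   [unconditioned shift]
  hipatul → hibadul   [intervocalic voicing]
  hibadul (rule 3 does not apply)
  giving Irviken hibadul.
Anrev: *hipatur > hipotur > hipotor  (by vowel merger, vowel merger)
*hipatur is the unique common source.

*hipatur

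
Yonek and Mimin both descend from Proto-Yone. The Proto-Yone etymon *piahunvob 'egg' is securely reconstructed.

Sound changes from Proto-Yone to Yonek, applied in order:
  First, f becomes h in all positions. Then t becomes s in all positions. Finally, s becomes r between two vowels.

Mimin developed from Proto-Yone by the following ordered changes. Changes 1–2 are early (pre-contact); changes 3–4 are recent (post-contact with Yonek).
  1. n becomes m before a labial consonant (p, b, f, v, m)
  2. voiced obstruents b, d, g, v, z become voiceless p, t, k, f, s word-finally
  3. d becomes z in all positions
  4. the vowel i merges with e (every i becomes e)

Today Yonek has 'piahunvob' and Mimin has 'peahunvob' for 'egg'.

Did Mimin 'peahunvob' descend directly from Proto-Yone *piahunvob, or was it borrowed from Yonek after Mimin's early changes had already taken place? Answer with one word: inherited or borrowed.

If inherited, *piahunvob would pass through all of Mimin's changes:
Mimin: *piahunvob > piahumvob > piahumvop > peahumvop  (by nasal place assimilation, final devoicing, vowel merger)
If borrowed from Yonek 'piahunvob' after the early changes, it would undergo only the recent ones:
  rule 3 (unconditioned shift): no change (piahunvob)
  rule 4 (vowel merger): piahunvob → peahunvob
  ⇒ as a loan: peahunvob
Mimin 'peahunvob' matches the loan outcome 'peahunvob', not the inherited 'peahumvop' — it skipped the early Mimin changes, so it was borrowed from Yonek.

borrowed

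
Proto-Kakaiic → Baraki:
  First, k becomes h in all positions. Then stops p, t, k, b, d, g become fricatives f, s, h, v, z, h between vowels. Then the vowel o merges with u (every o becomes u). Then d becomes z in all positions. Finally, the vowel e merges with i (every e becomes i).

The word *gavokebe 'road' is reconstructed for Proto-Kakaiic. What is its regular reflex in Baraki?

Baraki: start from *gavokebe.
  rule 1 (unconditioned shift): gavokebe → gavohebe
  rule 2 (intervocalic lenition): gavohebe → gavoheve
  rule 3 (vowel merger): gavoheve → gavuheve
  rule 4: no change — gavuheve
  rule 5 (vowel merger): gavuheve → gavuhivi
  ⇒ Baraki gavuhivi

gavuhivi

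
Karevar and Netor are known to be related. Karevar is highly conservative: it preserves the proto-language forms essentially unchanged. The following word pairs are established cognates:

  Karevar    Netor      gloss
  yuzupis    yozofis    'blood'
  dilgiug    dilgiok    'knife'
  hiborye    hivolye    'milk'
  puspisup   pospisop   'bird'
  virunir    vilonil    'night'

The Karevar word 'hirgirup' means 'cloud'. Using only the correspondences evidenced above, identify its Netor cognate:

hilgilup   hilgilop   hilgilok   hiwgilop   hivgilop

hiborye ~ hivolye — Karevar r corresponds to Netor l after a vowel, before a consonant other than r, m, n, p, b, f, v.
virunir ~ vilonil — Karevar r corresponds to Netor l between vowels (before a back vowel).
yuzupis ~ yozofis, puspisup ~ pospisop — Karevar u corresponds to Netor o after a consonant, before a labial obstruent.
Applying these to Karevar 'hirgirup':
  hirgirup → hilgirup   (r→l after a vowel, before a consonant other than r, m, n, p, b, f, v)
  hilgirup → hilgilup   (r→l between vowels (before a back vowel))
  hilgilup → hilgilop   (u→o after a consonant, before a labial obstruent)
So the Netor cognate is 'hilgilop'.

hilgilop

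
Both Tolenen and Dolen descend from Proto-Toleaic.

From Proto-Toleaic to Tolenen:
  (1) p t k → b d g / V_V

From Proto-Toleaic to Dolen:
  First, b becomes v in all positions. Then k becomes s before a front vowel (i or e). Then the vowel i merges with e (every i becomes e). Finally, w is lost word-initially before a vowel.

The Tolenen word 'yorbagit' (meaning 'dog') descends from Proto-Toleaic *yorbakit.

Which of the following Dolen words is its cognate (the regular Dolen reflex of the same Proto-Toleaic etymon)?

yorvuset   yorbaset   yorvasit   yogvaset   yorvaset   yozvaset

Dolen: start from *yorbakit.
  rule 1 (unconditioned shift): yorbakit → yorvakit
  rule 2 (palatalisation): yorvakit → yorvasit
  rule 3 (vowel merger): yorvasit → yorvaset
  rule 4: no change — yorvaset
  ⇒ Dolen yorvaset

yorvaset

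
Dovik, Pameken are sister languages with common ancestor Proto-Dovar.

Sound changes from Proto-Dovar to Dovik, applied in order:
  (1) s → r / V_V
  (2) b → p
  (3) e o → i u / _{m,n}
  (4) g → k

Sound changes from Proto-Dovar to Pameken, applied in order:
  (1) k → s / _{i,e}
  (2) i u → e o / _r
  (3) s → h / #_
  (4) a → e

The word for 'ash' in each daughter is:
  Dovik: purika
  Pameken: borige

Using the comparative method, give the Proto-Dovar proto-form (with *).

Position 6: Dovik has a, Pameken has e. Dovik preserves a here (none of its changes turn any other segment into a), so the proto-segment is *a.
Position 5: Dovik has k, Pameken has g. Pameken preserves g here (none of its changes turn any other segment into g), so the proto-segment is *g.
This points to *buriga. Verify forward in each daughter:
Dovik: start from *buriga.
  rule 1: no change — buriga
  rule 2 (unconditioned shift): buriga → puriga
  rule 3: no change — puriga
  rule 4 (unconditioned shift): puriga → purika
  ⇒ Dovik purika
Pameken: *buriga
  buriga (rule 1 does not apply)
  buriga → boriga   [pre-rhotic lowering]
  boriga (rule 3 does not apply)
  boriga → borige   [vowel merger]
  giving Pameken borige.
No other proto-form is consistent with every reflex, so the reconstruction is *buriga.

*buriga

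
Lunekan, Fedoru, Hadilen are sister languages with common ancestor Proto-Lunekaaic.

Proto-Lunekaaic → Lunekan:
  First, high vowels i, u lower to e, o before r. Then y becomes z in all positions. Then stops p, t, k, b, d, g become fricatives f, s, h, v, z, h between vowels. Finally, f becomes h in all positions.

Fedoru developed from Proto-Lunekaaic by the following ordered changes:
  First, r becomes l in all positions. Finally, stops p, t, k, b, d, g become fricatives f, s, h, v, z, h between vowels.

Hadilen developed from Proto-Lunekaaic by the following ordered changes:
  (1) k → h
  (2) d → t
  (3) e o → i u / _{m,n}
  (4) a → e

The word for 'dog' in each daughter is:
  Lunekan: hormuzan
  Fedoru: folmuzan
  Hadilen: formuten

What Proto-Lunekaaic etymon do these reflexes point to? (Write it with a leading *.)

Position 6: Lunekan has z, Fedoru has z, Hadilen has t. Taking the neighbouring segments as reconstructed: Lunekan z could go back to *d or *z or *y; Fedoru z could go back to *d or *z; Hadilen t could go back to *t or *d — the one source consistent with every daughter is *d.
Position 1: Lunekan has h, Fedoru has f, Hadilen has f. Hadilen preserves f here (none of its changes turn any other segment into f), so the proto-segment is *f.
Position 3: Lunekan has r, Fedoru has l, Hadilen has r. Lunekan preserves r here (none of its changes turn any other segment into r), so the proto-segment is *r.
This points to *formudan. Verify forward in each daughter:
Lunekan: *formudan > formuzan > hormuzan  (by intervocalic lenition, unconditioned shift)
Fedoru: *formudan
  formudan → folmudan   [unconditioned shift]
  folmudan → folmuzan   [intervocalic lenition]
  giving Fedoru folmuzan.
Hadilen: *formudan > formutan > formuten  (by unconditioned shift, vowel merger)
*formudan is the unique common source.

*formudan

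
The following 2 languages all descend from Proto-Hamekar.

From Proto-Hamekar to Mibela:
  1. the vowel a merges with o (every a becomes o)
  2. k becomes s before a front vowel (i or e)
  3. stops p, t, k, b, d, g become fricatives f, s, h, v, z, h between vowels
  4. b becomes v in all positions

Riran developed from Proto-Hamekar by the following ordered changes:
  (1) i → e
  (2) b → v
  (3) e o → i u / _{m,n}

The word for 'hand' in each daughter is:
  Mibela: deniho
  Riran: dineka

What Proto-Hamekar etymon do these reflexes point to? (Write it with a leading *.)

Position 2: Mibela has e, Riran has i. Mibela preserves e here (none of its changes turn any other segment into e), so the proto-segment is *e.
Position 5: Mibela has h, Riran has k. Riran preserves k here (none of its changes turn any other segment into k), so the proto-segment is *k.
Position 6: Mibela has o, Riran has a. Riran preserves a here (none of its changes turn any other segment into a), so the proto-segment is *a.
Verify the candidate proto-form against each daughter:
Mibela: *denika
  denika → deniko   [vowel merger]
  deniko (rule 2 does not apply)
  deniko → deniho   [intervocalic lenition]
  deniho (rule 4 does not apply)
  giving Mibela deniho.
Riran: *denika
  denika → deneka   [vowel merger]
  deneka (rule 2 does not apply)
  deneka → dineka   [pre-nasal raising]
  giving Riran dineka.
*denika is the unique common source.

*denika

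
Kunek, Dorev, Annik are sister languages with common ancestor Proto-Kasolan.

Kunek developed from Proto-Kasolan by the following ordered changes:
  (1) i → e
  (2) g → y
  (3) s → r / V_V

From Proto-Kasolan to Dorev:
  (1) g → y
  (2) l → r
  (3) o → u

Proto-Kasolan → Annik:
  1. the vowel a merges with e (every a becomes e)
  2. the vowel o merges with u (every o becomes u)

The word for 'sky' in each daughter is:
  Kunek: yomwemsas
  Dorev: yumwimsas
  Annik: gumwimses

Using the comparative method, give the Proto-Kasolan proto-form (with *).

Position 5: Kunek has e, Dorev has i, Annik has i. Dorev preserves i here (none of its changes turn any other segment into i), so the proto-segment is *i.
Position 2: Kunek has o, Dorev has u, Annik has u. Kunek preserves o here (none of its changes turn any other segment into o), so the proto-segment is *o.
Position 1: Kunek has y, Dorev has y, Annik has g. Annik preserves g here (none of its changes turn any other segment into g), so the proto-segment is *g.
Continuing position by position gives *gomwimsas; check it forward:
Kunek: start from *gomwimsas.
  rule 1 (vowel merger): gomwimsas → gomwemsas
  rule 2 (unconditioned shift): gomwemsas → yomwemsas
  rule 3: no change — yomwemsas
  ⇒ Kunek yomwemsas
Dorev: start from *gomwimsas.
  rule 1 (unconditioned shift): gomwimsas → yomwimsas
  rule 2: no change — yomwimsas
  rule 3 (vowel merger): yomwimsas → yumwimsas
  ⇒ Dorev yumwimsas
Annik: *gomwimsas > gomwimses > gumwimses  (by vowel merger, vowel merger)
*gomwimsas is the unique common source.

*gomwimsas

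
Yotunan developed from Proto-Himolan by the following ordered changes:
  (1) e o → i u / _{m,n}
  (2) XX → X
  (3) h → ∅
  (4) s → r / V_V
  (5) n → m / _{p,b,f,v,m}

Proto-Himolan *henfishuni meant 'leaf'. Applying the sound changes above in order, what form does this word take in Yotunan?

Yotunan: *henfishuni > hinfishuni > infisuni > infiruni > imfiruni  (by pre-nasal raising, h-loss, rhotacism, nasal place assimilation)

imfiruni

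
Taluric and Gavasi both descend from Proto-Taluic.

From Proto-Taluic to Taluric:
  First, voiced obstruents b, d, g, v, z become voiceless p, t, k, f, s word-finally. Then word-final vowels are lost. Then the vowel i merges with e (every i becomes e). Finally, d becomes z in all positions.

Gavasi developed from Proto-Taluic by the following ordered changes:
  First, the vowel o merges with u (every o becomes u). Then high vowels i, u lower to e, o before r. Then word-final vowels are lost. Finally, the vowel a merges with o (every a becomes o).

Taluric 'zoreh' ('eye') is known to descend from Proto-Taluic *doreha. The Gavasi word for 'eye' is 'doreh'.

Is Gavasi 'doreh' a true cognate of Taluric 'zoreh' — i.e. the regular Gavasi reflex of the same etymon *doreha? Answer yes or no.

Derive the expected Gavasi reflex of *doreha:
Gavasi: *doreha
  doreha → dureha   [vowel merger]
  dureha → doreha   [pre-rhotic lowering]
  doreha → doreh   [apocope]
  doreh (rule 4 does not apply)
  giving Gavasi doreh.
Gavasi 'doreh' matches the regular reflex exactly, so the pair is cognate.

yes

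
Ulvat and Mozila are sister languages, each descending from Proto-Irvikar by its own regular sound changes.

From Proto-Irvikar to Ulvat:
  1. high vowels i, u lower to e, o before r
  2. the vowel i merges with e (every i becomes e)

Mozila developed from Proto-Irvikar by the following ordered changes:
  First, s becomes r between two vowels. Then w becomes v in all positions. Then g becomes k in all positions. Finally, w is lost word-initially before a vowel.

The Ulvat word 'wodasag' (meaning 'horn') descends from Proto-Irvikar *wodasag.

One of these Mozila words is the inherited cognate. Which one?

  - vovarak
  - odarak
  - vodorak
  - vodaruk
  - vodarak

vodarak

Mozila: *wodasag
  wodasag → wodarag   [rhotacism]
  wodarag → vodarag   [unconditioned shift]
  vodarag → vodarak   [unconditioned shift]
  vodarak (rule 4 does not apply)
  giving Mozila vodarak.
The other candidates each miss or misapply at least one Mozila change.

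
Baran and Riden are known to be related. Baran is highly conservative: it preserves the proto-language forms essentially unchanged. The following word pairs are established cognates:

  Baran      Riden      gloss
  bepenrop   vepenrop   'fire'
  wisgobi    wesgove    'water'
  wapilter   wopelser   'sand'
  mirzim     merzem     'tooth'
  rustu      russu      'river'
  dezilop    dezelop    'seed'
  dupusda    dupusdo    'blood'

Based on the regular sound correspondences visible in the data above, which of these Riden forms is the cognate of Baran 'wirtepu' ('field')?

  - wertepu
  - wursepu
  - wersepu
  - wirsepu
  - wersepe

wersepu

mirzim ~ merzem — Baran i corresponds to Riden e after a consonant, before r.
wapilter ~ wopelser — Baran t corresponds to Riden s after a consonant, before a front vowel.
Applying these to Baran 'wirtepu':
  wirtepu → wertepu   (i→e after a consonant, before r)
  wertepu → wersepu   (t→s after a consonant, before a front vowel)
So the Riden cognate is 'wersepu'.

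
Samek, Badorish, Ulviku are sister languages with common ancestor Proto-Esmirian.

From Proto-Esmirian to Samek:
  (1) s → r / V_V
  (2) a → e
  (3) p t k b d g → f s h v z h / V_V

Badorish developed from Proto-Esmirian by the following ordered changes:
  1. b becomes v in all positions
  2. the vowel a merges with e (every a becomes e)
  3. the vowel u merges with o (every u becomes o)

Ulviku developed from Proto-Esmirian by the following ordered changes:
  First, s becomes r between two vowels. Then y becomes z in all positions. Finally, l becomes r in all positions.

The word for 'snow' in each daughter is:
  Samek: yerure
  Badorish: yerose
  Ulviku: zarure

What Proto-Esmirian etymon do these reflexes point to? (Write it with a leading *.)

*yaruse

Position 2: Samek has e, Badorish has e, Ulviku has a. Ulviku preserves a here (none of its changes turn any other segment into a), so the proto-segment is *a.
Position 4: Samek has u, Badorish has o, Ulviku has u. Samek preserves u here (none of its changes turn any other segment into u), so the proto-segment is *u.
Position 1: Samek has y, Badorish has y, Ulviku has z. Samek preserves y here (none of its changes turn any other segment into y), so the proto-segment is *y.
Verify the candidate proto-form against each daughter:
Samek: *yaruse > yarure > yerure  (by rhotacism, vowel merger)
Badorish: *yaruse
  yaruse (rule 1 does not apply)
  yaruse → yeruse   [vowel merger]
  yeruse → yerose   [vowel merger]
  giving Badorish yerose.
Ulviku: start from *yaruse.
  rule 1 (rhotacism): yaruse → yarure
  rule 2 (unconditioned shift): yarure → zarure
  rule 3: no change — zarure
  ⇒ Ulviku zarure
*yaruse is the unique common source.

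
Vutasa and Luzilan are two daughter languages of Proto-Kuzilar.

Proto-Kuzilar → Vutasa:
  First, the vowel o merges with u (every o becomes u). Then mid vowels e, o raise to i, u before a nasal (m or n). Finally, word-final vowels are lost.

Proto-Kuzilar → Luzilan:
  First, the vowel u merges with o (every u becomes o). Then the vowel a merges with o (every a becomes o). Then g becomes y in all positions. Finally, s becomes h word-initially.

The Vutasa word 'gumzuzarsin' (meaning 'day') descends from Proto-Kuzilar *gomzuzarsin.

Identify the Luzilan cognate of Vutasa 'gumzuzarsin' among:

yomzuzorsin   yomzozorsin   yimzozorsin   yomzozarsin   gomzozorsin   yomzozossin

Luzilan: start from *gomzuzarsin.
  rule 1 (vowel merger): gomzuzarsin → gomzozarsin
  rule 2 (vowel merger): gomzozarsin → gomzozorsin
  rule 3 (unconditioned shift): gomzozorsin → yomzozorsin
  rule 4: no change — yomzozorsin
  ⇒ Luzilan yomzozorsin

yomzozorsin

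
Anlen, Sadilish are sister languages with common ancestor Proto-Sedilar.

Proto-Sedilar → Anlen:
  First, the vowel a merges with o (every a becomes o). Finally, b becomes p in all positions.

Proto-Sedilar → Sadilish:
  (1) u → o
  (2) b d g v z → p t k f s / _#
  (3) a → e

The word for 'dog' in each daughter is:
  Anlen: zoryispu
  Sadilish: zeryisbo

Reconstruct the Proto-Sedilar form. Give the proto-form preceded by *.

Position 8: Anlen has u, Sadilish has o. Anlen preserves u here (none of its changes turn any other segment into u), so the proto-segment is *u.
Position 7: Anlen has p, Sadilish has b. Sadilish preserves b here (none of its changes turn any other segment into b), so the proto-segment is *b.
Verify the candidate proto-form against each daughter:
Anlen: *zaryisbu > zoryisbu > zoryispu  (by vowel merger, unconditioned shift)
Sadilish: start from *zaryisbu.
  rule 1 (vowel merger): zaryisbu → zaryisbo
  rule 2: no change — zaryisbo
  rule 3 (vowel merger): zaryisbo → zeryisbo
  ⇒ Sadilish zeryisbo
*zaryisbu is the unique common source.

*zaryisbu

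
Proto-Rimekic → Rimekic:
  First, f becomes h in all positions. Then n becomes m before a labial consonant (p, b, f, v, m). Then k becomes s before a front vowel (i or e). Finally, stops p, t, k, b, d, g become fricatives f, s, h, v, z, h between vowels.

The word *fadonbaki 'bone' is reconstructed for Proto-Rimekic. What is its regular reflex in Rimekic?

Rimekic: *fadonbaki > hadonbaki > hadombaki > hadombasi > hazombasi  (by unconditioned shift, nasal place assimilation, palatalisation, intervocalic lenition)

hazombasi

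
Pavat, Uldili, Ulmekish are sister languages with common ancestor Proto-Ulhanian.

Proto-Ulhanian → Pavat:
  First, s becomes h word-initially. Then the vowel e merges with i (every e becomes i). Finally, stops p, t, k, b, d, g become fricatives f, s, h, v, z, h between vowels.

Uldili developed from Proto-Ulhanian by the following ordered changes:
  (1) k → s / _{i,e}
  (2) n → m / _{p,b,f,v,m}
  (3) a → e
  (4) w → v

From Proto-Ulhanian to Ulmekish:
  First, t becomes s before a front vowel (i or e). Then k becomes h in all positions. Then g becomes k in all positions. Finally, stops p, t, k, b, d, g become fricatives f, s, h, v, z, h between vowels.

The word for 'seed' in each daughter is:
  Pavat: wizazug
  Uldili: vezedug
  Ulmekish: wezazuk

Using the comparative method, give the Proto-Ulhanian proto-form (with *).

Position 4: Pavat has a, Uldili has e, Ulmekish has a. Pavat preserves a here (none of its changes turn any other segment into a), so the proto-segment is *a.
Position 5: Pavat has z, Uldili has d, Ulmekish has z. Uldili preserves d here (none of its changes turn any other segment into d), so the proto-segment is *d.
Position 7: Pavat has g, Uldili has g, Ulmekish has k. Pavat preserves g here (none of its changes turn any other segment into g), so the proto-segment is *g.
Verify the candidate proto-form against each daughter:
Pavat: *wezadug
  wezadug (rule 1 does not apply)
  wezadug → wizadug   [vowel merger]
  wizadug → wizazug   [intervocalic lenition]
  giving Pavat wizazug.
Uldili: *wezadug > wezedug > vezedug  (by vowel merger, unconditioned shift)
Ulmekish: *wezadug > wezaduk > wezazuk  (by unconditioned shift, intervocalic lenition)
*wezadug is the unique common source.

*wezadug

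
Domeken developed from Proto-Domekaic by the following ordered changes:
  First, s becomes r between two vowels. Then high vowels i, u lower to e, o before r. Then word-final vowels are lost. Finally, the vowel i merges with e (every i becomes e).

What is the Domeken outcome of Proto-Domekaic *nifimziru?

nefemzer

Domeken: *nifimziru
  nifimziru (rule 1 does not apply)
  nifimziru → nifimzeru   [pre-rhotic lowering]
  nifimzeru → nifimzer   [apocope]
  nifimzer → nefemzer   [vowel merger]
  giving Domeken nefemzer.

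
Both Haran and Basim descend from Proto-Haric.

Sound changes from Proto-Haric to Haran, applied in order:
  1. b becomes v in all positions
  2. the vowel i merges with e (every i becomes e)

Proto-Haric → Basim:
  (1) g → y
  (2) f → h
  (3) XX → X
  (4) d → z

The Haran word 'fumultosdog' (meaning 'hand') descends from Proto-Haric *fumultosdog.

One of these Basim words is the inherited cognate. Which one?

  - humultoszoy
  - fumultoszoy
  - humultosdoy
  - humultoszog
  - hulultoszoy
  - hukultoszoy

humultoszoy

Basim: *fumultosdog > fumultosdoy > humultosdoy > humultoszoy  (by unconditioned shift, unconditioned shift, unconditioned shift)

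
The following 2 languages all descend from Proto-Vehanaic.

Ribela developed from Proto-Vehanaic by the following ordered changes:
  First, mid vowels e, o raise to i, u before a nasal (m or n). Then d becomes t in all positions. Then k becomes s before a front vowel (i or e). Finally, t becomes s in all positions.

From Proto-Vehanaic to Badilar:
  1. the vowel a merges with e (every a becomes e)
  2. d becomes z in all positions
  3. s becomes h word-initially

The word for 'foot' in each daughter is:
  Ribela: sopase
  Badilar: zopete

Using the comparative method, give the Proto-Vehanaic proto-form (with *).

Position 4: Ribela has a, Badilar has e. Ribela preserves a here (none of its changes turn any other segment into a), so the proto-segment is *a.
Position 1: Ribela has s, Badilar has z. Taking the neighbouring segments as reconstructed: Ribela s could go back to *t or *d or *s; Badilar z could go back to *d or *z — the one source consistent with every daughter is *d.
Position 5: Ribela has s, Badilar has t. Badilar preserves t here (none of its changes turn any other segment into t), so the proto-segment is *t.
This points to *dopate. Verify forward in each daughter:
Ribela: start from *dopate.
  rule 1: no change — dopate
  rule 2 (unconditioned shift): dopate → topate
  rule 3: no change — topate
  rule 4 (unconditioned shift): topate → sopase
  ⇒ Ribela sopase
Badilar: *dopate > dopete > zopete  (by vowel merger, unconditioned shift)
No other proto-form is consistent with every reflex, so the reconstruction is *dopate.

*dopate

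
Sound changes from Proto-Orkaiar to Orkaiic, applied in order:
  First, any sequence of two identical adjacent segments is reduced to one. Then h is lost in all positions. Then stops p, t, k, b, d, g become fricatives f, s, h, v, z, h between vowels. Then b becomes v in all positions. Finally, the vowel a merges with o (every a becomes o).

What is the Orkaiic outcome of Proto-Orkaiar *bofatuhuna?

vofosuuno

Orkaiic: start from *bofatuhuna.
  rule 1: no change — bofatuhuna
  rule 2 (h-loss): bofatuhuna → bofatuuna
  rule 3 (intervocalic lenition): bofatuuna → bofasuuna
  rule 4 (unconditioned shift): bofasuuna → vofasuuna
  rule 5 (vowel merger): vofasuuna → vofosuuno
  ⇒ Orkaiic vofosuuno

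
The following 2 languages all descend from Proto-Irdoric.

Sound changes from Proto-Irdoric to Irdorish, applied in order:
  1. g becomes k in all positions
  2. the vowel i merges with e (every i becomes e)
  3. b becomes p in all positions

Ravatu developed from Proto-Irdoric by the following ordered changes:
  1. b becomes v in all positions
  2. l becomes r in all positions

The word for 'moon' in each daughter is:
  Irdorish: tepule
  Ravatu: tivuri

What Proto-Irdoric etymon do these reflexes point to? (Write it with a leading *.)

Position 3: Irdorish has p, Ravatu has v. Taking the neighbouring segments as reconstructed: Irdorish p could go back to *p or *b; Ravatu v could go back to *b or *v — the one source consistent with every daughter is *b.
Position 6: Irdorish has e, Ravatu has i. Ravatu preserves i here (none of its changes turn any other segment into i), so the proto-segment is *i.
Position 5: Irdorish has l, Ravatu has r. Irdorish preserves l here (none of its changes turn any other segment into l), so the proto-segment is *l.
Continuing position by position gives *tibuli; check it forward:
Irdorish: start from *tibuli.
  rule 1: no change — tibuli
  rule 2 (vowel merger): tibuli → tebule
  rule 3 (unconditioned shift): tebule → tepule
  ⇒ Irdorish tepule
Ravatu: *tibuli > tivuli > tivuri  (by unconditioned shift, unconditioned shift)
*tibuli is the unique common source.

*tibuli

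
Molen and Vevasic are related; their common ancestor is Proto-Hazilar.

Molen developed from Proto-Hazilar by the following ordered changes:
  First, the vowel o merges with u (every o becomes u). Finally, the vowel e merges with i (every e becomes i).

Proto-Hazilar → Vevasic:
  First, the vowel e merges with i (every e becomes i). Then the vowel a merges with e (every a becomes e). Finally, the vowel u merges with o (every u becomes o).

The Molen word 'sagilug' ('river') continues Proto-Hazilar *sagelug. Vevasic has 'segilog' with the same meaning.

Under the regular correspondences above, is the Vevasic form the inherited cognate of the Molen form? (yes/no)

Derive the expected Vevasic reflex of *sagelug:
Vevasic: start from *sagelug.
  rule 1 (vowel merger): sagelug → sagilug
  rule 2 (vowel merger): sagilug → segilug
  rule 3 (vowel merger): segilug → segilog
  ⇒ Vevasic segilog
Vevasic 'segilog' matches the regular reflex exactly, so the pair is cognate.

yes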